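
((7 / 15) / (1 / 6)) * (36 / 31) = 504 / 155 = 3.25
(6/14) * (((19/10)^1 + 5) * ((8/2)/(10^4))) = 0.00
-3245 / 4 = -811.25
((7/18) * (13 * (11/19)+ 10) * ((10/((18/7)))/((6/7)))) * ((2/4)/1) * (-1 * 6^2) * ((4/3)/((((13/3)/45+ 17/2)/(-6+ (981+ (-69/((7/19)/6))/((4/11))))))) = 8053255350/44099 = 182617.64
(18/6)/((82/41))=3/2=1.50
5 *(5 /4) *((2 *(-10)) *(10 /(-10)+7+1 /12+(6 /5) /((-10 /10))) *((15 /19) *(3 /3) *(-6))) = 109875 /38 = 2891.45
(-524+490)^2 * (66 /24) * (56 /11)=16184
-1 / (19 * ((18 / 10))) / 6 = -5 / 1026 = -0.00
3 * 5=15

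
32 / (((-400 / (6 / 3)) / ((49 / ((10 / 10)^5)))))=-196 / 25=-7.84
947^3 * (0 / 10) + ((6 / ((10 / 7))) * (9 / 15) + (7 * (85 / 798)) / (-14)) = 98423 / 39900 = 2.47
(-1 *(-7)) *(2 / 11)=14 / 11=1.27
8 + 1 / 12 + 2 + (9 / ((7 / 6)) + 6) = 1999 / 84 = 23.80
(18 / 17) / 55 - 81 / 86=-74187 / 80410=-0.92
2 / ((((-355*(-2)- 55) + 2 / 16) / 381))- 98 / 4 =-81539 / 3494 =-23.34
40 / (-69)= -40 / 69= -0.58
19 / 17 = 1.12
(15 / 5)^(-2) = 1 / 9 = 0.11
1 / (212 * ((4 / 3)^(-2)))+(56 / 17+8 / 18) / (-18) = -14546 / 72981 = -0.20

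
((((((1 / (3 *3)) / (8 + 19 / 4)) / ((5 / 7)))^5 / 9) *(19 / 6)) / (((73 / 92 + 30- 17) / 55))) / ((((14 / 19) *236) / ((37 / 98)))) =21195101312 / 25740729034578884739375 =0.00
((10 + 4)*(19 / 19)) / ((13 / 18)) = 252 / 13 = 19.38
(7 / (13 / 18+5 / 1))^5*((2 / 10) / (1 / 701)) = 22262336532576 / 57963703715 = 384.07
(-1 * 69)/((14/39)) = -2691/14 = -192.21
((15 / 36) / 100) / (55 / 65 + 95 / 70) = 91 / 48120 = 0.00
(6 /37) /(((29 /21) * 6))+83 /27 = 89626 /28971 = 3.09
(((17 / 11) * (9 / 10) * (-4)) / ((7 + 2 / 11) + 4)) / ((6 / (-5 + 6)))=-17 / 205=-0.08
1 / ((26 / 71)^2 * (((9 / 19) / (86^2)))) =177095371 / 1521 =116433.51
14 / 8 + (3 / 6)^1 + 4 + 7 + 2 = 61 / 4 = 15.25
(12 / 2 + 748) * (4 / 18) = 1508 / 9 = 167.56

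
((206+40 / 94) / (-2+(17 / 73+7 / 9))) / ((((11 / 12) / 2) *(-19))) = 6953688 / 290225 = 23.96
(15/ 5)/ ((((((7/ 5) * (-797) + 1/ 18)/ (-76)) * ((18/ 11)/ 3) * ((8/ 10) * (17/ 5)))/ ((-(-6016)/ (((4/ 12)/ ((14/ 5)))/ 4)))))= 47527603200/ 1707089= 27841.32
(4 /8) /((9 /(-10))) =-5 /9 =-0.56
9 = 9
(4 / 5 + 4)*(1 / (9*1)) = 8 / 15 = 0.53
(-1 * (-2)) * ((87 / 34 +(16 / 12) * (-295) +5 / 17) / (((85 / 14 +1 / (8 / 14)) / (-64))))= 71373568 / 11169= 6390.33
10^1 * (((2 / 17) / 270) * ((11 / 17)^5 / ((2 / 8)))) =1288408 / 651714363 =0.00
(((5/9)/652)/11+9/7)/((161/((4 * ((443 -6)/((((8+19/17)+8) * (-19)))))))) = -9876439/230097483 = -0.04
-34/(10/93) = -1581/5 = -316.20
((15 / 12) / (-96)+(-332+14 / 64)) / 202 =-127409 / 77568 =-1.64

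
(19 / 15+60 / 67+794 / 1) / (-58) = -800143 / 58290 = -13.73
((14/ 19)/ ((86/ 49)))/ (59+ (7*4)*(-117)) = -343/ 2628289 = -0.00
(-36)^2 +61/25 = 32461/25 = 1298.44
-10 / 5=-2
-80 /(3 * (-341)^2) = -80 /348843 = -0.00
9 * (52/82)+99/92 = 25587/3772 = 6.78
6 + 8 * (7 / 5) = 17.20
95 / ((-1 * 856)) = -95 / 856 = -0.11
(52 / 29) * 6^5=13943.17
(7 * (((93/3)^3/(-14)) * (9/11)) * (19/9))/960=-566029/21120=-26.80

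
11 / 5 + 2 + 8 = 61 / 5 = 12.20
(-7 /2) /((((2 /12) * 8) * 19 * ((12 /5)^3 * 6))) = -875 /525312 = -0.00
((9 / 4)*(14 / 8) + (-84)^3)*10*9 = -426744045 / 8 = -53343005.62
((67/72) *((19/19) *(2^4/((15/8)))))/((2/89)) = 47704/135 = 353.36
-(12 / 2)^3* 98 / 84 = -252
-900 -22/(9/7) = -8254/9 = -917.11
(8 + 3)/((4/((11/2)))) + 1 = 129/8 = 16.12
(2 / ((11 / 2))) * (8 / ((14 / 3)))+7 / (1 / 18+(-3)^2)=17526 / 12551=1.40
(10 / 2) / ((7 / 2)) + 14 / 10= 99 / 35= 2.83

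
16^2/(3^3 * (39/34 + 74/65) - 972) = -565760/2011743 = -0.28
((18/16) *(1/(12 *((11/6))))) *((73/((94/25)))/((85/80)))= 16425/17578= 0.93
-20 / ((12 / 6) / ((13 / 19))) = -130 / 19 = -6.84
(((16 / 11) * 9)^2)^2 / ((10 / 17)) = 3654844416 / 73205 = 49926.16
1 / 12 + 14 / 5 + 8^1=653 / 60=10.88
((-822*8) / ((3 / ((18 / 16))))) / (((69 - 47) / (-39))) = 48087 / 11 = 4371.55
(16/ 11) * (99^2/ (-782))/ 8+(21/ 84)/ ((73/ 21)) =-251961/ 114172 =-2.21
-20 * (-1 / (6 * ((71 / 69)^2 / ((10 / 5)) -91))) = -0.04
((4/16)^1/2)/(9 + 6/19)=0.01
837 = 837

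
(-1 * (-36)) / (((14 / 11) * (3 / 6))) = 396 / 7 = 56.57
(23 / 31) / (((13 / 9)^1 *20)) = 207 / 8060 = 0.03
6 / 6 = 1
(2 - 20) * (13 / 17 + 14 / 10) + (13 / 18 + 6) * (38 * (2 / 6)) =105991 / 2295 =46.18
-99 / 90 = -11 / 10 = -1.10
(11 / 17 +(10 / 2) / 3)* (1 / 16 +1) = 59 / 24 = 2.46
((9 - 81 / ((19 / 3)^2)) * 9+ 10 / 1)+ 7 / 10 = 265427 / 3610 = 73.53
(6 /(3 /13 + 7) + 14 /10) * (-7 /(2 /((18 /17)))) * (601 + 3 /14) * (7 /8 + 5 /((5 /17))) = -1419080949 /15980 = -88803.56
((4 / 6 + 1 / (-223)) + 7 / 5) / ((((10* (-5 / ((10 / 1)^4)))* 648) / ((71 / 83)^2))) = -173864090 / 373308021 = -0.47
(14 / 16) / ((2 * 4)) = 7 / 64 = 0.11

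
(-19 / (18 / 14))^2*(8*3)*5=707560 / 27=26205.93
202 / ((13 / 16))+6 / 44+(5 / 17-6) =1181689 / 4862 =243.05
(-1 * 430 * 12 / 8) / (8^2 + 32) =-215 / 32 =-6.72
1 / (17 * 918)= 0.00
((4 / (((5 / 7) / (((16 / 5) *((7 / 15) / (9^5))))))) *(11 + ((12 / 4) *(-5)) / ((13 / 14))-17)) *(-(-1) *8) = -802816 / 31984875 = -0.03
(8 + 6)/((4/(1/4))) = 7/8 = 0.88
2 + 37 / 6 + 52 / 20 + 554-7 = 16733 / 30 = 557.77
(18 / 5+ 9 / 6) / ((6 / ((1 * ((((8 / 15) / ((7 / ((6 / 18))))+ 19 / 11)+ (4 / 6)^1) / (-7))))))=-142511 / 485100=-0.29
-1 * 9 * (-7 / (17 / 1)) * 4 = 252 / 17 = 14.82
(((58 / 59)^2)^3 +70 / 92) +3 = 9048392176917 / 1940304547486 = 4.66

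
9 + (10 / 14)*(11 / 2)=181 / 14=12.93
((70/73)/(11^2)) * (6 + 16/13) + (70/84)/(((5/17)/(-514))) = -501668161/344487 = -1456.28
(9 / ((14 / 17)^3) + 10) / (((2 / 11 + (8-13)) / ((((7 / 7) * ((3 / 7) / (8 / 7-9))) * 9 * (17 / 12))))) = 3.77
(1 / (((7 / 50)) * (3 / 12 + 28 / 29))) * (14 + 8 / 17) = 475600 / 5593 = 85.03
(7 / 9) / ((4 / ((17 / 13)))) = 119 / 468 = 0.25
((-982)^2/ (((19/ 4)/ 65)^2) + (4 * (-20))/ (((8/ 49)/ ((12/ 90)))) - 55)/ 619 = 195564776879/ 670377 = 291723.58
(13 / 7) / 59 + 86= 35531 / 413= 86.03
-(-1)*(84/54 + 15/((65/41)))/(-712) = -1289/83304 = -0.02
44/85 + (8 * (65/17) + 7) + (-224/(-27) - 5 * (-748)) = 3786.40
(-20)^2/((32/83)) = 2075/2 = 1037.50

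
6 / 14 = 0.43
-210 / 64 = -105 / 32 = -3.28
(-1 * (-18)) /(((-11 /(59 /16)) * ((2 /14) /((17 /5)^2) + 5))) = -358071 /297440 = -1.20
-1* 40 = -40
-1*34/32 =-17/16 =-1.06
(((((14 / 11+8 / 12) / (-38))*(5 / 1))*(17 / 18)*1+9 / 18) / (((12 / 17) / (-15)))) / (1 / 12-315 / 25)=1242275 / 2825262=0.44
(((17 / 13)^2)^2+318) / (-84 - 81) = -9165919 / 4712565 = -1.94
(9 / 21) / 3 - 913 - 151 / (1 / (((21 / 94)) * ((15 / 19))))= -11745495 / 12502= -939.49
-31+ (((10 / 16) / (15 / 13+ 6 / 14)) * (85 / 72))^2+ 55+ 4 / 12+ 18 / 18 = 175781669737 / 6879707136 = 25.55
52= 52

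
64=64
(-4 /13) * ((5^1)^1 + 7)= -48 /13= -3.69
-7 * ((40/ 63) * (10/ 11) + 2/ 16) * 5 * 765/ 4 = -1654525/ 352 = -4700.36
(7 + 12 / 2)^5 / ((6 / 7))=2599051 / 6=433175.17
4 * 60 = 240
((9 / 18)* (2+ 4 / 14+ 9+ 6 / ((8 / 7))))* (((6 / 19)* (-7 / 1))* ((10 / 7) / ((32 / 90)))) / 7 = -312525 / 29792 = -10.49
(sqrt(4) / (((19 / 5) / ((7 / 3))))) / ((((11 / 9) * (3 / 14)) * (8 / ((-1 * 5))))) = -1225 / 418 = -2.93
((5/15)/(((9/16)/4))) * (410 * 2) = 52480/27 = 1943.70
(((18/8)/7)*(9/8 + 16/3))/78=155/5824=0.03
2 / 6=1 / 3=0.33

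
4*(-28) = -112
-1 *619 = -619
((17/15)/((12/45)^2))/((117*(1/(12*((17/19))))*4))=1445/3952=0.37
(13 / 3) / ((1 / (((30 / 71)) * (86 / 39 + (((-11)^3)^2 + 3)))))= 690910820 / 213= 3243712.77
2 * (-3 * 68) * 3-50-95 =-1369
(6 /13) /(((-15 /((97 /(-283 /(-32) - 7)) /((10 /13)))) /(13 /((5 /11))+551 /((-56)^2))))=-43766691 /722750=-60.56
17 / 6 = 2.83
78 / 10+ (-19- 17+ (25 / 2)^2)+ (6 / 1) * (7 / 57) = 48939 / 380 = 128.79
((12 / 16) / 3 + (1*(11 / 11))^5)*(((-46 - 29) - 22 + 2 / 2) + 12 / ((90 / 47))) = -673 / 6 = -112.17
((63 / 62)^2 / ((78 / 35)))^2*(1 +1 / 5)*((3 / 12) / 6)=428830605 / 39955212544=0.01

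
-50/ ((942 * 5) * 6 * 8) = -5/ 22608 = -0.00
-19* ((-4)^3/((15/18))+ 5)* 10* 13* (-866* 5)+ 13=-767908167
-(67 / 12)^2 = -4489 / 144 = -31.17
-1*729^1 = -729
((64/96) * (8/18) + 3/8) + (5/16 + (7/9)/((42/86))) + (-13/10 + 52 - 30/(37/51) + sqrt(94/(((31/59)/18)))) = 317683/26640 + 6 * sqrt(85963)/31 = 68.67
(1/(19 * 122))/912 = 1/2114016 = 0.00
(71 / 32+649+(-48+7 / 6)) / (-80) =-58021 / 7680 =-7.55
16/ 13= 1.23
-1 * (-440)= 440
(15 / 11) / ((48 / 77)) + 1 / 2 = 43 / 16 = 2.69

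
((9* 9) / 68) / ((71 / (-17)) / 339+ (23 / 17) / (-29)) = -796311 / 39424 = -20.20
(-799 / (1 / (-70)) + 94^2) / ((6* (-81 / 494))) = -15997202 / 243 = -65832.11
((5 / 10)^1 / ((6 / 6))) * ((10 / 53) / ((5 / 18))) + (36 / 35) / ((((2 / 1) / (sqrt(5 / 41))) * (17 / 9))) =162 * sqrt(205) / 24395 + 18 / 53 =0.43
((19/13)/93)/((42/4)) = 38/25389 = 0.00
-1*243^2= -59049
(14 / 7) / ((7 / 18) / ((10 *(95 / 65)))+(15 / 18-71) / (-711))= 15.96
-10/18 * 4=-20/9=-2.22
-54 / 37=-1.46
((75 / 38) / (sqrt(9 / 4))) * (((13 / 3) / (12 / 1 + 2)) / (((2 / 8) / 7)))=11.40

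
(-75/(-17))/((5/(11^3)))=19965/17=1174.41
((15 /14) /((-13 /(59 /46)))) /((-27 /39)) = 0.15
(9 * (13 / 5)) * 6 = 140.40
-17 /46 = -0.37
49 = 49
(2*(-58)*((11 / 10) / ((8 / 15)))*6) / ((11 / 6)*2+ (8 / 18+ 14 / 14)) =-25839 / 92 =-280.86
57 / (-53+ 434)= 19 / 127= 0.15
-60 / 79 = -0.76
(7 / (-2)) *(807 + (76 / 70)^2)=-990019 / 350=-2828.63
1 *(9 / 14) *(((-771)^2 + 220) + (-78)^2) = 5406705 / 14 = 386193.21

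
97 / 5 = 19.40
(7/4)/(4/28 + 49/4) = 49/347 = 0.14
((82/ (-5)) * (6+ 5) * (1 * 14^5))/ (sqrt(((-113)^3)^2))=-485117248/ 7214485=-67.24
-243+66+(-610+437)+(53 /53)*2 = -348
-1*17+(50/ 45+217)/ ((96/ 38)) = 29953/ 432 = 69.34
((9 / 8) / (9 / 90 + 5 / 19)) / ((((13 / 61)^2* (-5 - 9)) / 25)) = -26512125 / 217672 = -121.80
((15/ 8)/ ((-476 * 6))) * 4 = -5/ 1904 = -0.00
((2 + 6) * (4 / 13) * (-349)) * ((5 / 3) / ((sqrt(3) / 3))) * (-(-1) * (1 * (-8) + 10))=-111680 * sqrt(3) / 39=-4959.88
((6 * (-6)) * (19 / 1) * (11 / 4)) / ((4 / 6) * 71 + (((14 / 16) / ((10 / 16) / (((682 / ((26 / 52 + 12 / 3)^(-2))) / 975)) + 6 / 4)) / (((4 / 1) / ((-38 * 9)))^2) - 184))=-135115992 / 287743993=-0.47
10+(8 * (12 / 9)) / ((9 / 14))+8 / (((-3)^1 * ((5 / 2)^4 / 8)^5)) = 68471342016806254 / 2574920654296875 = 26.59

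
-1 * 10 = -10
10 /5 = 2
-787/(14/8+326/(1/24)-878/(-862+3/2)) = -5417708/53879487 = -0.10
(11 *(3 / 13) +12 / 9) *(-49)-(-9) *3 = -162.72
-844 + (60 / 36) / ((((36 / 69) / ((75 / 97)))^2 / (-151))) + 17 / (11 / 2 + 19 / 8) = -13226310959 / 9484272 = -1394.55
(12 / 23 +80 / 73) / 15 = 2716 / 25185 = 0.11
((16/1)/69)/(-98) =-0.00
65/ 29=2.24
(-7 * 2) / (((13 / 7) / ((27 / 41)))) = -2646 / 533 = -4.96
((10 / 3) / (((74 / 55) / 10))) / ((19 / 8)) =22000 / 2109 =10.43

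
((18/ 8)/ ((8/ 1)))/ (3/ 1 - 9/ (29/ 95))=-87/ 8192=-0.01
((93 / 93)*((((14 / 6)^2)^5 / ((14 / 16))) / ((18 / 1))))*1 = 161414428 / 531441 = 303.73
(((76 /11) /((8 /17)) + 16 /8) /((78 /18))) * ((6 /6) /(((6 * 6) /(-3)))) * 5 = -1835 /1144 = -1.60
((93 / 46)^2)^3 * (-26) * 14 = -58876106693859 / 2368574224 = -24857.19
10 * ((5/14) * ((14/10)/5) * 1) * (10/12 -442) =-2647/6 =-441.17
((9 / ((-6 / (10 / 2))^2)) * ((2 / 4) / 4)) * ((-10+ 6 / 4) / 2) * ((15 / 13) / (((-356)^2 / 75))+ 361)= -1198.64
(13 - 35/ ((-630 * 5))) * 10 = 1171/ 9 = 130.11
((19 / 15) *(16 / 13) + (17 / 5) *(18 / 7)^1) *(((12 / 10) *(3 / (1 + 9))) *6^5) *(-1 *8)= -2624306688 / 11375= -230708.28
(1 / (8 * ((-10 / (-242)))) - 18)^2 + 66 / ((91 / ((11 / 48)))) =32675091 / 145600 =224.42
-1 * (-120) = 120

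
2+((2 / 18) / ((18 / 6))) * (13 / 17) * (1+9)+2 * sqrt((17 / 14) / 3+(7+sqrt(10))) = 1048 / 459+sqrt(1764 * sqrt(10)+13062) / 21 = 8.78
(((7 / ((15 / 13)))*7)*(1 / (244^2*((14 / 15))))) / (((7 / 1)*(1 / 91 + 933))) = 1183 / 10109689088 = 0.00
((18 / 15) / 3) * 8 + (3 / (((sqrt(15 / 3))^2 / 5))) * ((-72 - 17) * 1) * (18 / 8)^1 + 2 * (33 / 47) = -560377 / 940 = -596.15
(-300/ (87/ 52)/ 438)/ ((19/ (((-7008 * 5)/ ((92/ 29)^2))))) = 754000/ 10051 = 75.02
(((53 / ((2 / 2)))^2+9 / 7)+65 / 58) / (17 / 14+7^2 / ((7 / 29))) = 380477 / 27637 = 13.77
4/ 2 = 2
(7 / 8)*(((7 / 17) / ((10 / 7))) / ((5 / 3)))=1029 / 6800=0.15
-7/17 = -0.41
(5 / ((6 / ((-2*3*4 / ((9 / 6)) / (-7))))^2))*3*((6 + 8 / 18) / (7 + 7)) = 9280 / 9261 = 1.00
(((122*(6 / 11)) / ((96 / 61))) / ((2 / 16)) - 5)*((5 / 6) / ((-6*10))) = -611 / 132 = -4.63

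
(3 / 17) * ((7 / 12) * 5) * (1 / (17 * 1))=35 / 1156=0.03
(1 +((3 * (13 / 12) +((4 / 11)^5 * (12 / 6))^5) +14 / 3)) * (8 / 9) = 23186270719715807645406808946 / 2925370604714860495129416777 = 7.93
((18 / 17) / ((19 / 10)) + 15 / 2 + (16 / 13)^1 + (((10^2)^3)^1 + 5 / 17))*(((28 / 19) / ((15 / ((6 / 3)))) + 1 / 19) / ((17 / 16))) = 1590036569176 / 6781385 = 234470.77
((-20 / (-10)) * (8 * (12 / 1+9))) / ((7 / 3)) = 144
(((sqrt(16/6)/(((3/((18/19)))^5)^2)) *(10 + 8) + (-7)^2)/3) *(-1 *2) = -98/3 - 483729408 *sqrt(6)/6131066257801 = -32.67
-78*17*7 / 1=-9282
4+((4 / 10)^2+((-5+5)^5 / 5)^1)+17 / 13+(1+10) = 5352 / 325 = 16.47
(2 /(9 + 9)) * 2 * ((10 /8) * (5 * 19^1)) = 475 /18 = 26.39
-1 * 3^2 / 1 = -9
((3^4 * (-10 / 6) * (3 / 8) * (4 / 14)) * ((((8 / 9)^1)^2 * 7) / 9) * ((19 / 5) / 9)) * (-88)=26752 / 81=330.27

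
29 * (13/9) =377/9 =41.89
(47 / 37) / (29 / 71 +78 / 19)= 63403 / 225293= 0.28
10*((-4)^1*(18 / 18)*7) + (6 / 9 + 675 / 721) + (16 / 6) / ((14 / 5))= -600113 / 2163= -277.44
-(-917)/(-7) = -131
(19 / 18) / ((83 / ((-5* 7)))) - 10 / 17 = -26245 / 25398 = -1.03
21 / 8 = 2.62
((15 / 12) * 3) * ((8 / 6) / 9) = 5 / 9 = 0.56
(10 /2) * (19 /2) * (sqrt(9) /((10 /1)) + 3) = 627 /4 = 156.75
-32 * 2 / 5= -64 / 5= -12.80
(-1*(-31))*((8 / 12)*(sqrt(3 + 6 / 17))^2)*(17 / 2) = 589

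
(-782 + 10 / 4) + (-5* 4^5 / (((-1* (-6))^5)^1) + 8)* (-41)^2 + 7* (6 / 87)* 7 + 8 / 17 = 2771075131 / 239598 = 11565.52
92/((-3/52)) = -4784/3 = -1594.67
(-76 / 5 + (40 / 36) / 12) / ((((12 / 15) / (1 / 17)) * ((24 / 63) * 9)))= -28553 / 88128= -0.32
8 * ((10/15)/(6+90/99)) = 44/57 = 0.77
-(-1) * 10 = 10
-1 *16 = -16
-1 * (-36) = 36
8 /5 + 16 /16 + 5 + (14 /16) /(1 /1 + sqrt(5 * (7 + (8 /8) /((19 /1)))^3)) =8911 * sqrt(12730) /48094644 + 3654952879 /480946440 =7.62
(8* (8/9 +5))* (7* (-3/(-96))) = 371/36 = 10.31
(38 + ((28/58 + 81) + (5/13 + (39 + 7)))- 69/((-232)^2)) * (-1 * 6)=-348175485/349856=-995.20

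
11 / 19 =0.58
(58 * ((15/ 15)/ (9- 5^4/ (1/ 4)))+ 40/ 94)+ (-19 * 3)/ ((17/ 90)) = -12761796/ 42347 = -301.36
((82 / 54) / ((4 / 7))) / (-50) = -287 / 5400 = -0.05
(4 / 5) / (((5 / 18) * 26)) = 36 / 325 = 0.11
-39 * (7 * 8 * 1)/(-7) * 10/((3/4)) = 4160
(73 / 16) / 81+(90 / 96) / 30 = 227 / 2592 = 0.09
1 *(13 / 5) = 13 / 5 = 2.60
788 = 788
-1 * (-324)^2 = -104976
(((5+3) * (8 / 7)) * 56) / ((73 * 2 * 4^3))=4 / 73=0.05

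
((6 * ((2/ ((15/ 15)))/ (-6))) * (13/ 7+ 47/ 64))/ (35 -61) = 1161/ 5824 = 0.20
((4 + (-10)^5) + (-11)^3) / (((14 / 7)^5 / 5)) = -15832.34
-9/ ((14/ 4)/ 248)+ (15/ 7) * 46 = -3774/ 7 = -539.14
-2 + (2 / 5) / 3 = -28 / 15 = -1.87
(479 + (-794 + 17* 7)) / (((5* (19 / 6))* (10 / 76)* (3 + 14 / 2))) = -1176 / 125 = -9.41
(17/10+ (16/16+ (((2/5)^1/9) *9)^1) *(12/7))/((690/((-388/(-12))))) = 0.19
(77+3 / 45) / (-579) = -1156 / 8685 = -0.13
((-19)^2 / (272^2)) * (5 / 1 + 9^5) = 10659247 / 36992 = 288.15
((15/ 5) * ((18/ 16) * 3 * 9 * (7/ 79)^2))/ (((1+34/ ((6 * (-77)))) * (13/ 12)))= 24754653/ 34724924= 0.71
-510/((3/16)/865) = -2352800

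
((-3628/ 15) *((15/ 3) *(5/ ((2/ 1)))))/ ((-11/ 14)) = 126980/ 33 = 3847.88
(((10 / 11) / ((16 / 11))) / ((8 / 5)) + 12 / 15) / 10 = 381 / 3200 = 0.12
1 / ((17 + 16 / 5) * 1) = 5 / 101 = 0.05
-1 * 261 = -261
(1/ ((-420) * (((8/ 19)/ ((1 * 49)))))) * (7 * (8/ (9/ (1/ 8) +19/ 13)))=-12103/ 57300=-0.21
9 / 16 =0.56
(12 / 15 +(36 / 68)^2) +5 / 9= 21274 / 13005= 1.64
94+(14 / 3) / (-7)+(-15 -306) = -683 / 3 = -227.67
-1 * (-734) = 734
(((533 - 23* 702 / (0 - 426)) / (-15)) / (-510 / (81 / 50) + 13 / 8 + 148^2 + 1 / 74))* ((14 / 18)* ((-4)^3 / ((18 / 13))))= 0.06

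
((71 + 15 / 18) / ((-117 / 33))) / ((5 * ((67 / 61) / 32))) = -4627216 / 39195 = -118.06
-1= -1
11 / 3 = 3.67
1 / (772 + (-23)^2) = 0.00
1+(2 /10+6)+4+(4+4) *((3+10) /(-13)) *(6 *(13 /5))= -568 /5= -113.60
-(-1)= 1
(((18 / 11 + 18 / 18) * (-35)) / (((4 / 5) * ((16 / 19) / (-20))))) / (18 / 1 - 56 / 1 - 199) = -11.56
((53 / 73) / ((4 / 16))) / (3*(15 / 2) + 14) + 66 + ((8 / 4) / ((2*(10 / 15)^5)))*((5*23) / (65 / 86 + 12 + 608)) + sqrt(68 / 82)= sqrt(1394) / 41 + 20479047133 / 303454576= 68.40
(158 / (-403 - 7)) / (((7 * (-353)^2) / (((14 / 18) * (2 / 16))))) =-79 / 1839228840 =-0.00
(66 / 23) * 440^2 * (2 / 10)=111109.57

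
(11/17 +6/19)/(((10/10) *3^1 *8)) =311/7752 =0.04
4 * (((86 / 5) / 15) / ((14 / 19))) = 3268 / 525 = 6.22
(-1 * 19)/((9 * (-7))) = 0.30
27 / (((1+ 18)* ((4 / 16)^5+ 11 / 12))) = 1.55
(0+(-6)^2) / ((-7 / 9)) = -324 / 7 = -46.29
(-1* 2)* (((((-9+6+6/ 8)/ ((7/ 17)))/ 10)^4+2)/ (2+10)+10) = -750428301281/ 36879360000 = -20.35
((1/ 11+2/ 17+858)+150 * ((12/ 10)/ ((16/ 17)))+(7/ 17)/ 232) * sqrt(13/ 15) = 45529787 * sqrt(195)/ 650760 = 976.99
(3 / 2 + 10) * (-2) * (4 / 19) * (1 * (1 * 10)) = -920 / 19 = -48.42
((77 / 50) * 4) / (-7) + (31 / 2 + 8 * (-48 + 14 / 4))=-17069 / 50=-341.38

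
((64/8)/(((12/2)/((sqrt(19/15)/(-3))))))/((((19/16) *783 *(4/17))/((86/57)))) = -23392 *sqrt(285)/114478515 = -0.00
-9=-9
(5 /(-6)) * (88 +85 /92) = -74.10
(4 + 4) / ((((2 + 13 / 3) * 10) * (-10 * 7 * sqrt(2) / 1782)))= -5346 * sqrt(2) / 3325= -2.27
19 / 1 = 19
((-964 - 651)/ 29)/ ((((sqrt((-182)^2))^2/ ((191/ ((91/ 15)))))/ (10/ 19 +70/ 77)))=-18264375/ 240389149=-0.08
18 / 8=9 / 4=2.25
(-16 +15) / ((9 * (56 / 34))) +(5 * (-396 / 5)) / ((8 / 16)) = -199601 / 252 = -792.07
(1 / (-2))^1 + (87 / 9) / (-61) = -241 / 366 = -0.66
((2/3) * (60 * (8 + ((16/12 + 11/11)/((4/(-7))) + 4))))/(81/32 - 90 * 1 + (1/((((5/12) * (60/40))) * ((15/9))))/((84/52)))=-5320000/1459491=-3.65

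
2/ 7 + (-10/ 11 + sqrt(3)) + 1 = 29/ 77 + sqrt(3) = 2.11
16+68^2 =4640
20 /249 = 0.08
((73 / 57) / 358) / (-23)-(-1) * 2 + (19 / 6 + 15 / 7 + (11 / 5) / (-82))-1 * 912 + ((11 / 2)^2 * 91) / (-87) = -36576964558189 / 39063001740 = -936.36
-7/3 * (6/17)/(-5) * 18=252/85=2.96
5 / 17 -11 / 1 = -182 / 17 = -10.71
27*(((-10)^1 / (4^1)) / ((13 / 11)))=-1485 / 26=-57.12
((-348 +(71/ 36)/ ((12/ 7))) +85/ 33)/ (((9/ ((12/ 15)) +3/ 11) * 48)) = -1635989/ 2628288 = -0.62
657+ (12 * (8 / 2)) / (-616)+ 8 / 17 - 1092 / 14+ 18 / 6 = 762352 / 1309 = 582.39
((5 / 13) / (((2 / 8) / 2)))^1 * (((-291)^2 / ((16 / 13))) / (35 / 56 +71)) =564540 / 191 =2955.71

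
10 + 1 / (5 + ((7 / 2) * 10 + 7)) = 471 / 47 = 10.02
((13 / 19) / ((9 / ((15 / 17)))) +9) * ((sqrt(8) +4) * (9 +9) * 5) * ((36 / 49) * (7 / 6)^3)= 615020 * sqrt(2) / 323 +1230040 / 323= 6500.96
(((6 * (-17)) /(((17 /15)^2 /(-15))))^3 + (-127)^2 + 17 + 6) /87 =2767948326592 /142477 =19427334.42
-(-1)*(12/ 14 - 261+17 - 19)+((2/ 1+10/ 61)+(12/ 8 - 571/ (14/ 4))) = -360065/ 854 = -421.62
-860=-860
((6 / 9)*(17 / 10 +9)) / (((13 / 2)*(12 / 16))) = 856 / 585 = 1.46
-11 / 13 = -0.85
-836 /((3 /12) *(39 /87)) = -96976 /13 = -7459.69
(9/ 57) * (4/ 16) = 3/ 76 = 0.04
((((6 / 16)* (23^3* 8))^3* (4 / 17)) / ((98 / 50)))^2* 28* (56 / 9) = 84088391584484835554985564480000 / 14161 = 5938026381222006606523944000.00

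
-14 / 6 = -7 / 3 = -2.33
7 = 7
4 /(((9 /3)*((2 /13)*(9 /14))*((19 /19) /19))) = 6916 /27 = 256.15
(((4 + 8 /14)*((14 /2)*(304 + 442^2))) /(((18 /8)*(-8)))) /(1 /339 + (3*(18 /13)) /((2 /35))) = -287436292 /60069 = -4785.10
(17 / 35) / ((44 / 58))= 493 / 770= 0.64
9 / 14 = 0.64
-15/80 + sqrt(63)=-3/16 + 3 * sqrt(7)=7.75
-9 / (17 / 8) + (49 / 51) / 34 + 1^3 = -5561 / 1734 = -3.21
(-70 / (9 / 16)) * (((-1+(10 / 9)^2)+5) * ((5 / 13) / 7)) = -339200 / 9477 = -35.79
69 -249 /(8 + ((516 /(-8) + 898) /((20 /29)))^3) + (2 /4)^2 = 10431801357113713 /150639731095476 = 69.25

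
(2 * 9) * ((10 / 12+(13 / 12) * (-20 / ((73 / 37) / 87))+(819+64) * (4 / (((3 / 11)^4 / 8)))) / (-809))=-60388341181 / 531513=-113615.93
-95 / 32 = -2.97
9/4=2.25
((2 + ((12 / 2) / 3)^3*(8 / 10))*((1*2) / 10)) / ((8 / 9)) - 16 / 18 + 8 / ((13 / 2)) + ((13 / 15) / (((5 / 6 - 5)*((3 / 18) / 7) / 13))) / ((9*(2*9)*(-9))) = 3648287 / 1579500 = 2.31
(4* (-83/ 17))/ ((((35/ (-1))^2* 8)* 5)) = -83/ 208250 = -0.00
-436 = -436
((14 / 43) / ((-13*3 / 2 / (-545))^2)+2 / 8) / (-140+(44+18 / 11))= -732589033 / 271553256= -2.70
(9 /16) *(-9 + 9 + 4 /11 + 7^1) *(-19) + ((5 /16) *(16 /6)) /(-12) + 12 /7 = -854375 /11088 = -77.05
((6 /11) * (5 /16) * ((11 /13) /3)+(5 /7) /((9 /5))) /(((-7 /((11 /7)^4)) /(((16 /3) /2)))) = -42678515 /41294799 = -1.03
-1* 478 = -478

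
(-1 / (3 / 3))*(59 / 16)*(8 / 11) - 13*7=-2061 / 22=-93.68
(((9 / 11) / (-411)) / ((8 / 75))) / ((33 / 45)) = -3375 / 132616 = -0.03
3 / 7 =0.43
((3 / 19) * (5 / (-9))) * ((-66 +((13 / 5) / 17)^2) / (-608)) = -476681 / 50077920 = -0.01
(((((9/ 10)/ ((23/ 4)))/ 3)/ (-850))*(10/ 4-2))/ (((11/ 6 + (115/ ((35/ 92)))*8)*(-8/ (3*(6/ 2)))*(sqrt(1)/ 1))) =567/ 39743195000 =0.00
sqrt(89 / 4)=4.72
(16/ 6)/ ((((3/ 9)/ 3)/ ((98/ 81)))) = 784/ 27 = 29.04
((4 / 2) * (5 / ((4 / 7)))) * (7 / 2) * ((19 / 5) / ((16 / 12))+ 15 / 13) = 51009 / 208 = 245.24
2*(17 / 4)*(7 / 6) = 119 / 12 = 9.92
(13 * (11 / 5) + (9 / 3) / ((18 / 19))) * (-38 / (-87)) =18107 / 1305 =13.88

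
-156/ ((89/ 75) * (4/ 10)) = -29250/ 89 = -328.65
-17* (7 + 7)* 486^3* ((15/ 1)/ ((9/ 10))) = -455338648800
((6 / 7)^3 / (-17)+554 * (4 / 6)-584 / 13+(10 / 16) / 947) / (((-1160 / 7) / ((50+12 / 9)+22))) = -6147324881863 / 42825143088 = -143.54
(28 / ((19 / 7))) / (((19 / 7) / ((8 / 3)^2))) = 87808 / 3249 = 27.03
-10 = -10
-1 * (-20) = 20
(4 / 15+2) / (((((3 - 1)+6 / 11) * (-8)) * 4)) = -187 / 6720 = -0.03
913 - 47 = 866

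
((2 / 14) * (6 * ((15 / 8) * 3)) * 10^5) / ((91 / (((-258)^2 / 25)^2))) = 23926136918400 / 637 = 37560654502.98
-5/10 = -1/2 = -0.50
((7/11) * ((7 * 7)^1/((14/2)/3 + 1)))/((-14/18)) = -1323/110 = -12.03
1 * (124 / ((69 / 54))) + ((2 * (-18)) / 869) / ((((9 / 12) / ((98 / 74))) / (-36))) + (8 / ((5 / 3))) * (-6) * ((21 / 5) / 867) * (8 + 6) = 522139986072 / 5343024775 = 97.72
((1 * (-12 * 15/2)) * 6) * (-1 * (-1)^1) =-540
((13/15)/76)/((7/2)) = 0.00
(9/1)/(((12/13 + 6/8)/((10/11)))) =1560/319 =4.89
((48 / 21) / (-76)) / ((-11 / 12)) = 48 / 1463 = 0.03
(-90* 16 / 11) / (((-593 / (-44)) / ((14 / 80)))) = -1008 / 593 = -1.70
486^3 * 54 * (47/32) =18208762983/2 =9104381491.50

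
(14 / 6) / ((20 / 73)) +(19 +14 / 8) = 439 / 15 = 29.27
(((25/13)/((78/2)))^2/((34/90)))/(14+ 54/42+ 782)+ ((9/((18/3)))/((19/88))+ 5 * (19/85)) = 415234656930/51485857943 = 8.07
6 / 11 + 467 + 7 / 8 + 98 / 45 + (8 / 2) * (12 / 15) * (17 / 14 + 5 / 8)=476.48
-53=-53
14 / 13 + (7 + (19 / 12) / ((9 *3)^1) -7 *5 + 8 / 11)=-1210987 / 46332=-26.14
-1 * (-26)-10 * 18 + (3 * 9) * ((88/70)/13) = -68882/455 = -151.39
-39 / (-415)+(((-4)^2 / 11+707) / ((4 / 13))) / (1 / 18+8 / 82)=15514050669 / 1031690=15037.51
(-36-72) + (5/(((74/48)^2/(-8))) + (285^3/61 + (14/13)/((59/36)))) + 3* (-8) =24297623010735/64051403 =379345.68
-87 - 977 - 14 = -1078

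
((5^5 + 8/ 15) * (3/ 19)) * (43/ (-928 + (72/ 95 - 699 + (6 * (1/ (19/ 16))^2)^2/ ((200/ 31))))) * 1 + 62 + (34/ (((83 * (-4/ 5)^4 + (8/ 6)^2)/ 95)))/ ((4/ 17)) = 920988191131498589/ 2128710642081632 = 432.65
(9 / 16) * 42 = 189 / 8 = 23.62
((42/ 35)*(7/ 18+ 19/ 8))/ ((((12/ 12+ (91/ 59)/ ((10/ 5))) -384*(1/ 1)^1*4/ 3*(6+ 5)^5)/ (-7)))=82187/ 291901710210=0.00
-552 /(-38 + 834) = -138 /199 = -0.69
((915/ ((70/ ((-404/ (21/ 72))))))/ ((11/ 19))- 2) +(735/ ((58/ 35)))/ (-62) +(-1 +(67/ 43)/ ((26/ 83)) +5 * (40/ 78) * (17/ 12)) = -304973980462735/ 9751305564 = -31275.19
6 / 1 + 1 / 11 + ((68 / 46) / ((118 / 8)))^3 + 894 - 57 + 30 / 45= 69577959192340 / 82461927669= 843.76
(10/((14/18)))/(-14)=-45/49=-0.92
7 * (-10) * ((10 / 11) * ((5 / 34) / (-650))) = 35 / 2431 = 0.01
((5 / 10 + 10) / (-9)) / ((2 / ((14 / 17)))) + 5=461 / 102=4.52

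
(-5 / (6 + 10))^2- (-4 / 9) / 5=2149 / 11520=0.19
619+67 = 686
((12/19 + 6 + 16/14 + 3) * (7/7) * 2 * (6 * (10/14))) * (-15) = -1289700/931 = -1385.28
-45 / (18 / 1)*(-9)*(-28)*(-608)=383040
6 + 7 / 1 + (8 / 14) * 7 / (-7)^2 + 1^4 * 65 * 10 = 32491 / 49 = 663.08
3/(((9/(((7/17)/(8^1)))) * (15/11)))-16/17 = -5683/6120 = -0.93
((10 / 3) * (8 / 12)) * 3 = 20 / 3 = 6.67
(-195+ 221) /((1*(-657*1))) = -26 /657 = -0.04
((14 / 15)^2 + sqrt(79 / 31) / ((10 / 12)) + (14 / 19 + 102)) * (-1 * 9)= -442924 / 475 - 54 * sqrt(2449) / 155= -949.71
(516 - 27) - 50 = 439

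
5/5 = 1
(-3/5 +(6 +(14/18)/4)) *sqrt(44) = 1007 *sqrt(11)/90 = 37.11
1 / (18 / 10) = 5 / 9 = 0.56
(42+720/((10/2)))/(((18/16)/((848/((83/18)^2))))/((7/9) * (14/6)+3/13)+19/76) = 116901888/165793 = 705.11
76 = 76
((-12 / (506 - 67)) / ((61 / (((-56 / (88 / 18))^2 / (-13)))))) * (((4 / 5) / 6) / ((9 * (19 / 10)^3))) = 2822400 / 288924174253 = 0.00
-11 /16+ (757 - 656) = 1605 /16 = 100.31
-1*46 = -46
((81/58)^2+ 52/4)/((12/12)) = 50293/3364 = 14.95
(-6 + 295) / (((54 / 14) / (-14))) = -28322 / 27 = -1048.96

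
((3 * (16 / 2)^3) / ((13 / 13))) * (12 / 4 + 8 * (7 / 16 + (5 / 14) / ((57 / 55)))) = 14218.59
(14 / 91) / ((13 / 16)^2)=512 / 2197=0.23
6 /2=3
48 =48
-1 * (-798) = 798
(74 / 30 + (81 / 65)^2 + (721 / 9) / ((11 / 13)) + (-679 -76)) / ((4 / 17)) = -1166690518 / 418275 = -2789.29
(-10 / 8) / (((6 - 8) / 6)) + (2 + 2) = 31 / 4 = 7.75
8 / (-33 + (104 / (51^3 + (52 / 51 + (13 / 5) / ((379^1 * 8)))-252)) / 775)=-126934335780520 / 523604119012917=-0.24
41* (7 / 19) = 287 / 19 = 15.11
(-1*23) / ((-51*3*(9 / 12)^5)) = 23552 / 37179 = 0.63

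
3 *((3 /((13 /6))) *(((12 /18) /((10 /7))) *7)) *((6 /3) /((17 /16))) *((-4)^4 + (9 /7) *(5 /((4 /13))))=7815024 /1105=7072.42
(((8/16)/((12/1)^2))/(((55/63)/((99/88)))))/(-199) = -63/2801920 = -0.00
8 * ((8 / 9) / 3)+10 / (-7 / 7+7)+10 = 379 / 27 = 14.04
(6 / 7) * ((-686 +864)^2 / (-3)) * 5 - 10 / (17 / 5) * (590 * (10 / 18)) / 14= -48550270 / 1071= -45331.72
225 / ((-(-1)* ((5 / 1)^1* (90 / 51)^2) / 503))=145367 / 20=7268.35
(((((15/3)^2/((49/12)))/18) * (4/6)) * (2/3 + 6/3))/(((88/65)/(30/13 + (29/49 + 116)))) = 53.11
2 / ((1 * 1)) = 2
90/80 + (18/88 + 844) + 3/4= 74455/88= 846.08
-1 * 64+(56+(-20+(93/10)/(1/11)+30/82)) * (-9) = -537917/410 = -1311.99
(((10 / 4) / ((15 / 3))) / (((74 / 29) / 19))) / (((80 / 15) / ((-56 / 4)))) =-11571 / 1184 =-9.77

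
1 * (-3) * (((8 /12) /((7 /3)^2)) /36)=-1 /98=-0.01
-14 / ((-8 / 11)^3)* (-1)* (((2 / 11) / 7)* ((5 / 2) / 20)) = -121 / 1024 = -0.12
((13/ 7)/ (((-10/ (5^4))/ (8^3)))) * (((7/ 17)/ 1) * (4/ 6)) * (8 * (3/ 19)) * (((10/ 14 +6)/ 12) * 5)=-391040000/ 6783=-57650.01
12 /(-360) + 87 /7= 2603 /210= 12.40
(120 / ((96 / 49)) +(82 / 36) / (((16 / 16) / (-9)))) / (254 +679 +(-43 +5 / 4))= 163 / 3565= 0.05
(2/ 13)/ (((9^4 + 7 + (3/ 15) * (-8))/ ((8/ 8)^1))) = 5/ 213408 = 0.00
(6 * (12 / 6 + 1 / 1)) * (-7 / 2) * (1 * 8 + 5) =-819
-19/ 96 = -0.20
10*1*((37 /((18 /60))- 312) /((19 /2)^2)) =-22640 /1083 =-20.90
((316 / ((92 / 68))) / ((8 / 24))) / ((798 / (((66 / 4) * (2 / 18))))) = 14773 / 9177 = 1.61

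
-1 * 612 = -612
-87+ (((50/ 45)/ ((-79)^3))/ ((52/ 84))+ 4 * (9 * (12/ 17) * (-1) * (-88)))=702552470587/ 326884857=2149.24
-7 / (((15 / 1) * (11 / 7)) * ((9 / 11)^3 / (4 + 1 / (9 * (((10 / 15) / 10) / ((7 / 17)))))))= -1417031 / 557685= -2.54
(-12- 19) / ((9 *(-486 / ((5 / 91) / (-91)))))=-155 / 36221094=-0.00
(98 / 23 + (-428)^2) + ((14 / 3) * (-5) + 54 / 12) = 25277381 / 138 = 183169.43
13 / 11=1.18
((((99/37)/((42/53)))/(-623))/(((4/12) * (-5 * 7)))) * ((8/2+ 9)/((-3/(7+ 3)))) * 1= -22737/1129499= -0.02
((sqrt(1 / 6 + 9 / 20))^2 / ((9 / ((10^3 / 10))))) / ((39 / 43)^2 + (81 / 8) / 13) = 35574760 / 8314731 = 4.28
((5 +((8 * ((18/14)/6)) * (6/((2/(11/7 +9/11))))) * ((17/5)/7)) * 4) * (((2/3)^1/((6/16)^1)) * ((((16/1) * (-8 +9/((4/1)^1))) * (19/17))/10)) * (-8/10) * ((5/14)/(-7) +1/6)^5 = 3867023732552192/291357365420149875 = 0.01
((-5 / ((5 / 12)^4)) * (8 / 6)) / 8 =-27.65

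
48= 48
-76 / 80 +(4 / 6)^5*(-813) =-174979 / 1620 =-108.01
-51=-51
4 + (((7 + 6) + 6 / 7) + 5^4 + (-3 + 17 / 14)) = 8975 / 14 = 641.07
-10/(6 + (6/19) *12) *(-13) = 1235/93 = 13.28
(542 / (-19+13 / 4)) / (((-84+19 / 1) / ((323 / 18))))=350132 / 36855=9.50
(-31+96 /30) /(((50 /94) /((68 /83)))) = -444244 /10375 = -42.82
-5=-5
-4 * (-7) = 28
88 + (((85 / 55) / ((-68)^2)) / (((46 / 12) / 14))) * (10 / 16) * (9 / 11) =133228721 / 1513952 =88.00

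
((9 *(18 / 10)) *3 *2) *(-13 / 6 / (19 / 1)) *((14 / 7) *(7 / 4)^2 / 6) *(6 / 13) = -3969 / 760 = -5.22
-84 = -84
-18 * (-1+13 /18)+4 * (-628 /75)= -2137 /75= -28.49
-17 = -17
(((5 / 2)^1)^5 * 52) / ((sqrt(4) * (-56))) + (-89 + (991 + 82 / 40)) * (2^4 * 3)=194203787 / 4480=43349.06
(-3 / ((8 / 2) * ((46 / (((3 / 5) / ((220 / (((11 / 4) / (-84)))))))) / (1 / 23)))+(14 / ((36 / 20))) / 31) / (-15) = -0.02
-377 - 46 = -423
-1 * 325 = -325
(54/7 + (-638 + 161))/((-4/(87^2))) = 24864165/28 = 888005.89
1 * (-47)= -47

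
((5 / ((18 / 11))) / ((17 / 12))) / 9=0.24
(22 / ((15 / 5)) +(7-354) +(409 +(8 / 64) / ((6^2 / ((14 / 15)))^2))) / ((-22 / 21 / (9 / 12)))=-283046743 / 5702400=-49.64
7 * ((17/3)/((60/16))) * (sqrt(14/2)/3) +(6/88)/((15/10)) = 1/22 +476 * sqrt(7)/135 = 9.37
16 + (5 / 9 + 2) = 167 / 9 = 18.56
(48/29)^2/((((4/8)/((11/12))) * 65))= 4224/54665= 0.08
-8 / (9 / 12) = -10.67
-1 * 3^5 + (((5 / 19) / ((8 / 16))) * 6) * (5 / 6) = -4567 / 19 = -240.37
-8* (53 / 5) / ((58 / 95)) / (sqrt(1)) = -4028 / 29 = -138.90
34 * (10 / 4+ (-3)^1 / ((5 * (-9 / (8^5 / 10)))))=563431 / 75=7512.41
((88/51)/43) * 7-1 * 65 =-141929/2193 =-64.72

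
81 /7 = 11.57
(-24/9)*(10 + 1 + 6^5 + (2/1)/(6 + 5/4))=-602216/29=-20766.07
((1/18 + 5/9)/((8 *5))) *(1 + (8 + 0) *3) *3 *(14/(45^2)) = 77/9720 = 0.01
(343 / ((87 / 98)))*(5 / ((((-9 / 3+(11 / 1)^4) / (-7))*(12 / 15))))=-2941225 / 2547012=-1.15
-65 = -65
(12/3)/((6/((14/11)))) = 28/33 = 0.85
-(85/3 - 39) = 32/3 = 10.67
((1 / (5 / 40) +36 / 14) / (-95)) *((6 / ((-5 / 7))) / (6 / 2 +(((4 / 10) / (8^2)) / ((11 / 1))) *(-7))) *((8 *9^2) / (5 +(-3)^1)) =101.09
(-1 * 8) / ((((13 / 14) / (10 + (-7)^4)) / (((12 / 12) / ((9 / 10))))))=-2700320 / 117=-23079.66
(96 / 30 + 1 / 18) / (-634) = -293 / 57060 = -0.01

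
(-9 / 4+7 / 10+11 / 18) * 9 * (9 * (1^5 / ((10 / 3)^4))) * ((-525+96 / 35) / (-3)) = -750663693 / 7000000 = -107.24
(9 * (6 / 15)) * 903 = 16254 / 5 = 3250.80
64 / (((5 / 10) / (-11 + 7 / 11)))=-14592 / 11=-1326.55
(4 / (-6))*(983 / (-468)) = 983 / 702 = 1.40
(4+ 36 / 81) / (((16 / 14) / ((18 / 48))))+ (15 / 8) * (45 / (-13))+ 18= 2023 / 156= 12.97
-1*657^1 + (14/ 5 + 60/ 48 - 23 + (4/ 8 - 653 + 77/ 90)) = -238967/ 180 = -1327.59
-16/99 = -0.16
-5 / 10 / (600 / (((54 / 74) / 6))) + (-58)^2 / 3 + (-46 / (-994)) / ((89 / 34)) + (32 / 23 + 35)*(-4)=88153922950969 / 90341479200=975.79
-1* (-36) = 36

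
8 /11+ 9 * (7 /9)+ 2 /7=617 /77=8.01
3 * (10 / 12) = 5 / 2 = 2.50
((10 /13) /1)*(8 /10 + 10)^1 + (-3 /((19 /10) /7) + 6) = 804 /247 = 3.26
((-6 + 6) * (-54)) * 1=0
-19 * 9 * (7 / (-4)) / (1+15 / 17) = 20349 / 128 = 158.98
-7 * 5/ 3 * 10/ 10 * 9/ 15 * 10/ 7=-10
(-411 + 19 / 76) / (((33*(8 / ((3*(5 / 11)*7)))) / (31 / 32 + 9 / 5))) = -41.12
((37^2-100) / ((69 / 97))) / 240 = 13677 / 1840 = 7.43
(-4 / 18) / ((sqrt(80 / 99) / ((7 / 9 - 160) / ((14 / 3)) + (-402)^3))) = 2728523369 * sqrt(55) / 1260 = 16059738.79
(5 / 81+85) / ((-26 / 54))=-530 / 3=-176.67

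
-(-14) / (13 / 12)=168 / 13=12.92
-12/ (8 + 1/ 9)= -108/ 73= -1.48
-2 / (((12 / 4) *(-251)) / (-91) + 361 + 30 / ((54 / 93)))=-546 / 114917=-0.00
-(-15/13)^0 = -1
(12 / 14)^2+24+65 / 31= 40757 / 1519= 26.83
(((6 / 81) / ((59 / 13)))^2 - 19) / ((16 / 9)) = -10.69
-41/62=-0.66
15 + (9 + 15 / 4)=111 / 4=27.75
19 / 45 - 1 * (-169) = 7624 / 45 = 169.42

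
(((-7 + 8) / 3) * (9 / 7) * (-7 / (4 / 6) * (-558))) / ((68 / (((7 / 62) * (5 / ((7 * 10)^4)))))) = 81 / 93296000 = 0.00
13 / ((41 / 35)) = 11.10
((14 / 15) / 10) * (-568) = -3976 / 75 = -53.01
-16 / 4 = -4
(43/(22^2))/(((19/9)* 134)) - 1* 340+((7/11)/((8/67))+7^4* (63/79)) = 76908097059/48674428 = 1580.05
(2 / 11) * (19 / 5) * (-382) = -14516 / 55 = -263.93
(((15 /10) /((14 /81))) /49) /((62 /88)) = 2673 /10633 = 0.25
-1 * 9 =-9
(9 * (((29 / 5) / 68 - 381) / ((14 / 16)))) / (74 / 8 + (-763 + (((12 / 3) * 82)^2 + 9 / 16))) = -37299168 / 1017029335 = -0.04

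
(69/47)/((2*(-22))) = -69/2068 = -0.03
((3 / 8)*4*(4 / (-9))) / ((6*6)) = -1 / 54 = -0.02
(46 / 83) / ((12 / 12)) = 46 / 83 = 0.55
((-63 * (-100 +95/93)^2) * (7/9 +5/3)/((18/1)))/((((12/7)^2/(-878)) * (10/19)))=533313414568165/11209104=47578594.56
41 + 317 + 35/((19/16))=7362/19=387.47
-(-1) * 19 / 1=19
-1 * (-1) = 1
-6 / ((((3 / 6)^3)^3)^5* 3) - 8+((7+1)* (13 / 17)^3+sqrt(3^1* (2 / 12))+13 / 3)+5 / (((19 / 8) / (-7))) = -19706133488261356129 / 280041+sqrt(2) / 2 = -70368744177678.12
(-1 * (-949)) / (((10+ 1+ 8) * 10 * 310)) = 949 / 58900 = 0.02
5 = 5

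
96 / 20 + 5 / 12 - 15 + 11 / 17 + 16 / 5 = -1211 / 204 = -5.94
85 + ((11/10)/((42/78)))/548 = 3260743/38360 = 85.00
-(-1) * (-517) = -517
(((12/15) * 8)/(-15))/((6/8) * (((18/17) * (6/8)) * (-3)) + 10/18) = 13056/37675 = 0.35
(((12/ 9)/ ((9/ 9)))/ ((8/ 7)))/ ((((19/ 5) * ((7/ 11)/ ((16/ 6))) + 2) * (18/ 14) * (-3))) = -10780/ 103599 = -0.10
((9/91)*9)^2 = 6561/8281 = 0.79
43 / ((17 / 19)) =817 / 17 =48.06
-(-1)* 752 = 752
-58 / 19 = -3.05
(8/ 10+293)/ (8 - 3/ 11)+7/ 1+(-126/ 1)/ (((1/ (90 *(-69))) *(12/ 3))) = 83155509/ 425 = 195660.02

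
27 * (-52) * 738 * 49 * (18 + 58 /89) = -946973075.06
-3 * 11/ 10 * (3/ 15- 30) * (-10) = -4917/ 5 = -983.40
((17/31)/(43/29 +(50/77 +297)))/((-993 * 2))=-0.00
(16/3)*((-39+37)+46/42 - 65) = -22144/63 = -351.49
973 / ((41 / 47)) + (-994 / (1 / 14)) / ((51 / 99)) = -18050921 / 697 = -25898.02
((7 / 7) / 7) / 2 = 1 / 14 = 0.07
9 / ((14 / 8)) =36 / 7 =5.14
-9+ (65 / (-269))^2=-647024 / 72361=-8.94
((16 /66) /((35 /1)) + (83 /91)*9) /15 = 123359 /225225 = 0.55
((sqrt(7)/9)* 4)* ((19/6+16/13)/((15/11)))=3.79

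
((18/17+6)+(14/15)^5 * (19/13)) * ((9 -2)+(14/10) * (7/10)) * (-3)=-90329753108/466171875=-193.77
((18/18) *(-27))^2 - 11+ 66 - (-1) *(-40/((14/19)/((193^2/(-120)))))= 740659/42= 17634.74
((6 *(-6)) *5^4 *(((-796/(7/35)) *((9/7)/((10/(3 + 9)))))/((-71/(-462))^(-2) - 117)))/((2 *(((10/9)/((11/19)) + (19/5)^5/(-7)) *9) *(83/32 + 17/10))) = 165521235000000000/769207813096081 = 215.18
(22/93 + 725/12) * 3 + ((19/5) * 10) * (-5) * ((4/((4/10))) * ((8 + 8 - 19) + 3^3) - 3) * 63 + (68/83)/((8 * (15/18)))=-145976989431/51460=-2836707.92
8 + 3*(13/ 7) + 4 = 123/ 7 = 17.57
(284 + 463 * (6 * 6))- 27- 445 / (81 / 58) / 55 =15075013 / 891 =16919.21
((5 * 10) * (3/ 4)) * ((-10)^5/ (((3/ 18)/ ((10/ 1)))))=-225000000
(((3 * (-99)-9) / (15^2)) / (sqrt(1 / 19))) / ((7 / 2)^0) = -34 * sqrt(19) / 25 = -5.93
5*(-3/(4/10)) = -75/2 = -37.50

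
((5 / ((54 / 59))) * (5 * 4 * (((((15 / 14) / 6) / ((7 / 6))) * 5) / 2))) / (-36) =-36875 / 31752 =-1.16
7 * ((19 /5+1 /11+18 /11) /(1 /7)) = 14896 /55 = 270.84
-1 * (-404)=404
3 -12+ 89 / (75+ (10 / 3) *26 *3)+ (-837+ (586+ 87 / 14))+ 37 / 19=-22417641 / 89110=-251.57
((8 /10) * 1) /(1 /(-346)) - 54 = -330.80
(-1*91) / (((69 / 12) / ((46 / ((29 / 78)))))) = -56784 / 29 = -1958.07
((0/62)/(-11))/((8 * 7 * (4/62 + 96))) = 0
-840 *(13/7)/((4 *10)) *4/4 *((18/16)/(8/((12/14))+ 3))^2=-28431/87616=-0.32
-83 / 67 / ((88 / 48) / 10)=-4980 / 737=-6.76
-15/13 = -1.15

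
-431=-431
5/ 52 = 0.10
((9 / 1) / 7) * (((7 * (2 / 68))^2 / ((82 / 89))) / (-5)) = -5607 / 473960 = -0.01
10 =10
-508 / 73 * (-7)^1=3556 / 73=48.71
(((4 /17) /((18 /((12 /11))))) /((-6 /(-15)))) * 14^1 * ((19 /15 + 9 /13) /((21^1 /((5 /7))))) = 15280 /459459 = 0.03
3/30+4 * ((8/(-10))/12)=-1/6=-0.17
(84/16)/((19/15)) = 315/76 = 4.14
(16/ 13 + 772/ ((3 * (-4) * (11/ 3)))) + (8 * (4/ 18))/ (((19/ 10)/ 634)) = 14106977/ 24453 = 576.90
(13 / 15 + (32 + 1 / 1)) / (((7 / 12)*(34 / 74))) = 75184 / 595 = 126.36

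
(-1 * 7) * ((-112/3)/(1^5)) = 784/3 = 261.33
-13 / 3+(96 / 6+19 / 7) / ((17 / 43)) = 15352 / 357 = 43.00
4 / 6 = 2 / 3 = 0.67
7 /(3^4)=7 /81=0.09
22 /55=2 /5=0.40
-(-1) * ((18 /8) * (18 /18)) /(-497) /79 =-9 /157052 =-0.00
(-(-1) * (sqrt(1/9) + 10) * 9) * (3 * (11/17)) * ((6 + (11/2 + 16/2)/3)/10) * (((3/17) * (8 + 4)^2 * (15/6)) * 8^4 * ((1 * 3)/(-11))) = -3887751168/289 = -13452426.19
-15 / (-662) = 15 / 662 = 0.02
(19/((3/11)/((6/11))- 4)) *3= -114/7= -16.29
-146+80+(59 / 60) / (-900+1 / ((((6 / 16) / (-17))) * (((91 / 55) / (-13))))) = -15074813 / 228400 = -66.00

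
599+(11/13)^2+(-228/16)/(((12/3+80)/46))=5601859/9464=591.91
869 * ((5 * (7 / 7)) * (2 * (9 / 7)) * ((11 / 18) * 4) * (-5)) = -955900 / 7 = -136557.14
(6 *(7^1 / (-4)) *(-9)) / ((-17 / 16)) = -1512 / 17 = -88.94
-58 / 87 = -2 / 3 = -0.67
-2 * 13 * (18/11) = -468/11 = -42.55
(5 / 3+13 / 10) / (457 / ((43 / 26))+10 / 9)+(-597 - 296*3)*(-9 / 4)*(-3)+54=-9969.74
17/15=1.13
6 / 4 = 3 / 2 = 1.50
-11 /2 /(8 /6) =-33 /8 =-4.12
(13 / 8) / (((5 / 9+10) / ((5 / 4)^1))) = 117 / 608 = 0.19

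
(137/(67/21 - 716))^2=8277129/224070961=0.04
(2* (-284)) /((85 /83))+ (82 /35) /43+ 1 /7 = -2837059 /5117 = -554.44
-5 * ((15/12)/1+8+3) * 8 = -490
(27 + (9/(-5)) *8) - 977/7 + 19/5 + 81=-1476/35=-42.17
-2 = -2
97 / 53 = 1.83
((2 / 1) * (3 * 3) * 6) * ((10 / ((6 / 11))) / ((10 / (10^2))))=19800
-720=-720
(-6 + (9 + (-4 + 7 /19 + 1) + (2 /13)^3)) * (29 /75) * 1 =150133 /1043575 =0.14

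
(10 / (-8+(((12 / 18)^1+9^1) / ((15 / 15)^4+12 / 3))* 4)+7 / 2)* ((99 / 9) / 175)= -374 / 175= -2.14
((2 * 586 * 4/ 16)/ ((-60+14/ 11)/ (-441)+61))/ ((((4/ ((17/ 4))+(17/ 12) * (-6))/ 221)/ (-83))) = 886437618066/ 76215149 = 11630.73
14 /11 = 1.27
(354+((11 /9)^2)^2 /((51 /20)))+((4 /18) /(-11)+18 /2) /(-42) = 2610818597 /7361442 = 354.66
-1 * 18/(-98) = 9/49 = 0.18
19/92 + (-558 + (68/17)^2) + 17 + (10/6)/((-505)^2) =-7387717123/14077380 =-524.79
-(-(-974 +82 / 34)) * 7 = -115619 / 17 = -6801.12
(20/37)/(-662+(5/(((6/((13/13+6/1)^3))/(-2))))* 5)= -60/390757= -0.00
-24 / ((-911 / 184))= 4416 / 911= 4.85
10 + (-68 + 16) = -42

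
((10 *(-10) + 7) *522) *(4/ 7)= -194184/ 7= -27740.57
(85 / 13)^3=614125 / 2197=279.53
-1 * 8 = -8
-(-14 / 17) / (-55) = -14 / 935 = -0.01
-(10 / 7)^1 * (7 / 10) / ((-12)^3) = 1 / 1728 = 0.00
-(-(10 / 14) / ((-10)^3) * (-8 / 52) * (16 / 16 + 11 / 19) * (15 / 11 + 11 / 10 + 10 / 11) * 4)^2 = -25281 / 4613805625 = -0.00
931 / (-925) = -931 / 925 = -1.01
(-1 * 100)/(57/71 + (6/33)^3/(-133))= -1256863300/10089743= -124.57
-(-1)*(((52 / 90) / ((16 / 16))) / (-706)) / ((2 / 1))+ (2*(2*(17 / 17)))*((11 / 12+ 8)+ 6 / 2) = 1514357 / 31770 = 47.67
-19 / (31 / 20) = -380 / 31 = -12.26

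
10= 10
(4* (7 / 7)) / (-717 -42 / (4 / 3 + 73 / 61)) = -1852 / 339657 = -0.01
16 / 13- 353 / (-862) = 18381 / 11206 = 1.64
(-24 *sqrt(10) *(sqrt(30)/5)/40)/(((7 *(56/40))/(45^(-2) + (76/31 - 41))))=691384 *sqrt(3)/146475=8.18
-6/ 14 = -3/ 7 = -0.43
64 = 64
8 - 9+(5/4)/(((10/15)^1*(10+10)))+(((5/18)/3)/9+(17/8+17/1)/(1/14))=2075057/7776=266.85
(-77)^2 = 5929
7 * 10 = 70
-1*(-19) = 19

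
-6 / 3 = -2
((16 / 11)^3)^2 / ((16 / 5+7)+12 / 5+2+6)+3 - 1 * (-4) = 1361181561 / 182470783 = 7.46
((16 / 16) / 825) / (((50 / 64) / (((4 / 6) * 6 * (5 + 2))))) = 896 / 20625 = 0.04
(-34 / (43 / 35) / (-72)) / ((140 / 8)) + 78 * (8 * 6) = 2897873 / 774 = 3744.02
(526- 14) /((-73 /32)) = -16384 /73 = -224.44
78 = 78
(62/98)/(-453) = -31/22197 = -0.00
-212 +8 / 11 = -2324 / 11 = -211.27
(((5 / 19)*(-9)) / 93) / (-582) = 5 / 114266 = 0.00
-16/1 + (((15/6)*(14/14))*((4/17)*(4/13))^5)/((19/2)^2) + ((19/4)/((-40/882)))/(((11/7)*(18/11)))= -56.73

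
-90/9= -10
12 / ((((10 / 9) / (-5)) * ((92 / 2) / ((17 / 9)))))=-51 / 23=-2.22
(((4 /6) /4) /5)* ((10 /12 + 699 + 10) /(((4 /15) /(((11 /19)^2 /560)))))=515339 /9703680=0.05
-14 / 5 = -2.80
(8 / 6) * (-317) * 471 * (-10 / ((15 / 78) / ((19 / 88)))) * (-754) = -18537758044 / 11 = -1685250731.27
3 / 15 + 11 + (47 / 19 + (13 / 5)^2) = 9706 / 475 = 20.43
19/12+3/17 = 359/204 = 1.76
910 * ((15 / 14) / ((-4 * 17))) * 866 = -422175 / 34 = -12416.91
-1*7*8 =-56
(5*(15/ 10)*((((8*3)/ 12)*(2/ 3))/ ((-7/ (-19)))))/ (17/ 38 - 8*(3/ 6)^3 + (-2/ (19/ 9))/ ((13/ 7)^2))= -1220180/ 37191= -32.81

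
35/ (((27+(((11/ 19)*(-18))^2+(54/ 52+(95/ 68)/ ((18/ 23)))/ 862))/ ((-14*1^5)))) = -3.61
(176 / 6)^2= 7744 / 9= 860.44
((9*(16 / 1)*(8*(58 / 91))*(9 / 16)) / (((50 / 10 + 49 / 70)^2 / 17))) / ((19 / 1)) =7099200 / 624169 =11.37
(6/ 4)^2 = 9/ 4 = 2.25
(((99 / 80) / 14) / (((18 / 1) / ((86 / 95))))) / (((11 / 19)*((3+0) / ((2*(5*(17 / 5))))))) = 731 / 8400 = 0.09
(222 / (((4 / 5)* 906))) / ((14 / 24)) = 0.53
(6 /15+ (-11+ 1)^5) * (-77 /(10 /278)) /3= 71353047.92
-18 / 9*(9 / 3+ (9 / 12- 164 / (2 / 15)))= 4905 / 2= 2452.50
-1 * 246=-246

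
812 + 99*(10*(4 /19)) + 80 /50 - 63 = 91107 /95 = 959.02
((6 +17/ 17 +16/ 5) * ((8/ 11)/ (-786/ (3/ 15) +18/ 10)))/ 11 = -136/ 792187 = -0.00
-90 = -90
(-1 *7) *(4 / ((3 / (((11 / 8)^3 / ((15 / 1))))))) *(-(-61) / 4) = -568337 / 23040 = -24.67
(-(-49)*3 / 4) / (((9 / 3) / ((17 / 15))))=833 / 60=13.88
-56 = -56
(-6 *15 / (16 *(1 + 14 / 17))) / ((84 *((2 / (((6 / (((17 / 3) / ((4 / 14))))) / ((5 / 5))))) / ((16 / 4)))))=-135 / 6076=-0.02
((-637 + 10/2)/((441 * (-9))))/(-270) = -316/535815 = -0.00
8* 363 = 2904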